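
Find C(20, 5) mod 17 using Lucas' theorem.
0

Using Lucas' theorem:
Write n=20 and k=5 in base 17:
n in base 17: [1, 3]
k in base 17: [0, 5]
C(20,5) mod 17 = ∏ C(n_i, k_i) mod 17
Digit binomials (mod 17): C(1,0) = 1; C(3,5) = 0 (k_i > n_i)
Product: 1 × 0 = 0 ≡ 0 (mod 17)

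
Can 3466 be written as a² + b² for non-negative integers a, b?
21² + 55² (a=21, b=55)

Factorization: 3466 = 2 × 1733
By Fermat: n is sum of two squares iff every prime p ≡ 3 (mod 4) appears to even power.
All primes ≡ 3 (mod 4) appear to even power.
Search a = 0, 1, 2, … for 3466 - a² a perfect square: first hit at a = 21: 3466 - 441 = 3025 = 55².
3466 = 21² + 55² = 441 + 3025 ✓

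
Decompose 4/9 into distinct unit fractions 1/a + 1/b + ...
1/3 + 1/9

Greedy algorithm:
4/9: ceiling(9/4) = 3, use 1/3
1/9: ceiling(9/1) = 9, use 1/9
Result: 4/9 = 1/3 + 1/9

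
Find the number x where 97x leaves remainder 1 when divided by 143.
115

gcd(97, 143) = 1, so the inverse exists.
Extended Euclidean algorithm on (143, 97):
143 = 1 × 97 + 46  ⟹  46 = (1)·143 + (-1)·97
97 = 2 × 46 + 5  ⟹  5 = (-2)·143 + (3)·97
46 = 9 × 5 + 1  ⟹  1 = (19)·143 + (-28)·97
So (-28)·97 ≡ 1 (mod 143), i.e. 97^(-1) ≡ -28 ≡ 115 (mod 143).
Check: 97 × 115 = 11155 ≡ 1 (mod 143)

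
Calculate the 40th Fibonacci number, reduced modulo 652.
147

Matrix identity: Q^n = [[F_(n+1), F_n], [F_n, F_(n-1)]] with Q = [[1,1],[1,0]].
n = 40 = 101000₂. Square-and-multiply, entries mod 652:
Q^1 = [[1,1],[1,0]]
Q^2 = (Q^1)² = [[2,1],[1,1]]
Q^5 = (Q^2)²·Q = [[8,5],[5,3]]
Q^10 = (Q^5)² = [[89,55],[55,34]]
Q^20 = (Q^10)² = [[514,245],[245,269]]
Q^40 = (Q^20)² = [[177,147],[147,30]]
F_40 mod 652 = Q^40[0][1] = 147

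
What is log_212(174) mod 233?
119

Baby-step giant-step with step n = ⌈√233⌉ = 16.
Baby steps 212^j mod 233 (j:value) for j=0..15: 0:1, 1:212, 2:208, 3:59, 4:159, 5:156, 6:219, 7:61, 8:117, 9:106, 10:104, 11:146, 12:196, 13:78, 14:226, 15:147.
Giant-step multiplier: 212^(-16) ≡ 212^(232-16) = 212^216 ≡ 4 (mod 233).
Giant steps γ_i = 174·4^i mod 233: γ_0=174, γ_1=230, γ_2=221, γ_3=185, γ_4=41, γ_5=164, γ_6=190, γ_7=61 (in table at j=7).
x = i·n + j = 7·16 + 7 = 119.
Check: 212^119 ≡ 174 (mod 233).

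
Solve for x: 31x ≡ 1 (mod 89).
23

gcd(31, 89) = 1, so the inverse exists.
Extended Euclidean algorithm on (89, 31):
89 = 2 × 31 + 27  ⟹  27 = (1)·89 + (-2)·31
31 = 1 × 27 + 4  ⟹  4 = (-1)·89 + (3)·31
27 = 6 × 4 + 3  ⟹  3 = (7)·89 + (-20)·31
4 = 1 × 3 + 1  ⟹  1 = (-8)·89 + (23)·31
So (23)·31 ≡ 1 (mod 89), i.e. 31^(-1) ≡ 23 (mod 89).
Check: 31 × 23 = 713 ≡ 1 (mod 89)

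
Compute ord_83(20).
82

83 is prime, so ord(20) divides φ(83) = 82.
Divisors of 82: 1, 2, 41, 82.
Repeated squaring: 20^1 ≡ 20, 20^2 ≡ 68, 20^4 ≡ 59, 20^8 ≡ 78, 20^16 ≡ 25, 20^32 ≡ 44, 20^64 ≡ 27 (mod 83).
Test 20^d mod 83 for each divisor d in increasing order:
20^1 ≡ 20
20^2 ≡ 68
20^41 = 20^32·20^8·20^1 ≡ 82
20^82 = 20^64·20^16·20^2 ≡ 1  ← first divisor giving 1
The order is 82.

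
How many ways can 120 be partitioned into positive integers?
1844349560

p(n) counts ways to write n as a sum of positive integers (order ignored).
Euler's pentagonal recurrence: p(k) = p(k-1) + p(k-2) - p(k-5) - p(k-7) + p(k-12) + p(k-15) - ... (offsets j(3j∓1)/2, signs ++--, p(0)=1, p(<0)=0).
DP table for k = 0..119: p(0)=1, p(1)=1, p(2)=2, p(3)=3, p(4)=5, p(5)=7, p(6)=11, p(7)=15, p(8)=22, p(9)=30, p(10)=42, p(11)=56, p(12)=77, p(13)=101, p(14)=135, p(15)=176, p(16)=231, p(17)=297, p(18)=385, p(19)=490, p(20)=627, p(21)=792, p(22)=1002, p(23)=1255, p(24)=1575, p(25)=1958, p(26)=2436, p(27)=3010, p(28)=3718, p(29)=4565, p(30)=5604, p(31)=6842, p(32)=8349, p(33)=10143, p(34)=12310, p(35)=14883, p(36)=17977, p(37)=21637, p(38)=26015, p(39)=31185, p(40)=37338, p(41)=44583, p(42)=53174, p(43)=63261, p(44)=75175, p(45)=89134, p(46)=105558, p(47)=124754, p(48)=147273, p(49)=173525, p(50)=204226, p(51)=239943, p(52)=281589, p(53)=329931, p(54)=386155, p(55)=451276, p(56)=526823, p(57)=614154, p(58)=715220, p(59)=831820, p(60)=966467, p(61)=1121505, p(62)=1300156, p(63)=1505499, p(64)=1741630, p(65)=2012558, p(66)=2323520, p(67)=2679689, p(68)=3087735, p(69)=3554345, p(70)=4087968, p(71)=4697205, p(72)=5392783, p(73)=6185689, p(74)=7089500, p(75)=8118264, p(76)=9289091, p(77)=10619863, p(78)=12132164, p(79)=13848650, p(80)=15796476, p(81)=18004327, p(82)=20506255, p(83)=23338469, p(84)=26543660, p(85)=30167357, p(86)=34262962, p(87)=38887673, p(88)=44108109, p(89)=49995925, p(90)=56634173, p(91)=64112359, p(92)=72533807, p(93)=82010177, p(94)=92669720, p(95)=104651419, p(96)=118114304, p(97)=133230930, p(98)=150198136, p(99)=169229875, p(100)=190569292, p(101)=214481126, p(102)=241265379, p(103)=271248950, p(104)=304801365, p(105)=342325709, p(106)=384276336, p(107)=431149389, p(108)=483502844, p(109)=541946240, p(110)=607163746, p(111)=679903203, p(112)=761002156, p(113)=851376628, p(114)=952050665, p(115)=1064144451, p(116)=1188908248, p(117)=1327710076, p(118)=1482074143, p(119)=1653668665.
Final step: p(120) = p(119) + p(118) - p(115) - p(113) + p(108) + p(105) - p(98) - p(94) + p(85) + p(80) - p(69) - p(63) + p(50) + p(43) - p(28) - p(20) + p(3)
= 1653668665 + 1482074143 - 1064144451 - 851376628 + 483502844 + 342325709 - 150198136 - 92669720 + 30167357 + 15796476 - 3554345 - 1505499 + 204226 + 63261 - 3718 - 627 + 3
= 1844349560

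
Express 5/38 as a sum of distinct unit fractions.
1/8 + 1/152

Greedy algorithm:
5/38: ceiling(38/5) = 8, use 1/8
1/152: ceiling(152/1) = 152, use 1/152
Result: 5/38 = 1/8 + 1/152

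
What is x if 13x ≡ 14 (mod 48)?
x ≡ 38 (mod 48)

gcd(13, 48) = 1, which divides 14, so solutions exist.
Find 13^(-1) mod 48 by the extended Euclidean algorithm:
48 = 3 × 13 + 9  ⟹  9 = (1)·48 + (-3)·13
13 = 1 × 9 + 4  ⟹  4 = (-1)·48 + (4)·13
9 = 2 × 4 + 1  ⟹  1 = (3)·48 + (-11)·13
So (-11)·13 ≡ 1 (mod 48), i.e. 13^(-1) ≡ -11 ≡ 37 (mod 48).
x ≡ 37 × 14 = 518 ≡ 38 (mod 48).
Check: 13 × 38 = 494 ≡ 14 (mod 48).
Unique solution: x ≡ 38 (mod 48)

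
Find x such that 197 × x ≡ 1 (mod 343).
148

gcd(197, 343) = 1, so the inverse exists.
Extended Euclidean algorithm on (343, 197):
343 = 1 × 197 + 146  ⟹  146 = (1)·343 + (-1)·197
197 = 1 × 146 + 51  ⟹  51 = (-1)·343 + (2)·197
146 = 2 × 51 + 44  ⟹  44 = (3)·343 + (-5)·197
51 = 1 × 44 + 7  ⟹  7 = (-4)·343 + (7)·197
44 = 6 × 7 + 2  ⟹  2 = (27)·343 + (-47)·197
7 = 3 × 2 + 1  ⟹  1 = (-85)·343 + (148)·197
So (148)·197 ≡ 1 (mod 343), i.e. 197^(-1) ≡ 148 (mod 343).
Check: 197 × 148 = 29156 ≡ 1 (mod 343)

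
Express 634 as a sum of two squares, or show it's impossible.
3² + 25² (a=3, b=25)

Factorization: 634 = 2 × 317
By Fermat: n is sum of two squares iff every prime p ≡ 3 (mod 4) appears to even power.
All primes ≡ 3 (mod 4) appear to even power.
Search a = 0, 1, 2, … for 634 - a² a perfect square: first hit at a = 3: 634 - 9 = 625 = 25².
634 = 3² + 25² = 9 + 625 ✓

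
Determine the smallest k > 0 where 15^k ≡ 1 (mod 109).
27

109 is prime, so ord(15) divides φ(109) = 108.
Divisors of 108: 1, 2, 3, 4, 6, 9, 12, 18, 27, 36, 54, 108.
Repeated squaring: 15^1 ≡ 15, 15^2 ≡ 7, 15^4 ≡ 49, 15^8 ≡ 3, 15^16 ≡ 9, 15^32 ≡ 81, 15^64 ≡ 21 (mod 109).
Test 15^d mod 109 for each divisor d in increasing order:
15^1 ≡ 15
15^2 ≡ 7
15^3 = 15^2·15^1 ≡ 105
15^4 ≡ 49
15^6 = 15^4·15^2 ≡ 16
15^9 = 15^8·15^1 ≡ 45
15^12 = 15^8·15^4 ≡ 38
15^18 = 15^16·15^2 ≡ 63
15^27 = 15^16·15^8·15^2·15^1 ≡ 1  ← first divisor giving 1
The order is 27.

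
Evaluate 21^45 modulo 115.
21

Repeated squaring. Binary of 45 = 101101.
21^1 ≡ 21 (mod 115); 21^2 ≡ 96 (mod 115); 21^4 ≡ 16 (mod 115); 21^8 ≡ 26 (mod 115); 21^16 ≡ 101 (mod 115); 21^32 ≡ 81 (mod 115)
21^45 = 21^1 × 21^4 × 21^8 × 21^32 ≡ 21 (mod 115)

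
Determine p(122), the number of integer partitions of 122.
2291320912

p(n) counts ways to write n as a sum of positive integers (order ignored).
Euler's pentagonal recurrence: p(k) = p(k-1) + p(k-2) - p(k-5) - p(k-7) + p(k-12) + p(k-15) - ... (offsets j(3j∓1)/2, signs ++--, p(0)=1, p(<0)=0).
DP table for k = 0..121: p(0)=1, p(1)=1, p(2)=2, p(3)=3, p(4)=5, p(5)=7, p(6)=11, p(7)=15, p(8)=22, p(9)=30, p(10)=42, p(11)=56, p(12)=77, p(13)=101, p(14)=135, p(15)=176, p(16)=231, p(17)=297, p(18)=385, p(19)=490, p(20)=627, p(21)=792, p(22)=1002, p(23)=1255, p(24)=1575, p(25)=1958, p(26)=2436, p(27)=3010, p(28)=3718, p(29)=4565, p(30)=5604, p(31)=6842, p(32)=8349, p(33)=10143, p(34)=12310, p(35)=14883, p(36)=17977, p(37)=21637, p(38)=26015, p(39)=31185, p(40)=37338, p(41)=44583, p(42)=53174, p(43)=63261, p(44)=75175, p(45)=89134, p(46)=105558, p(47)=124754, p(48)=147273, p(49)=173525, p(50)=204226, p(51)=239943, p(52)=281589, p(53)=329931, p(54)=386155, p(55)=451276, p(56)=526823, p(57)=614154, p(58)=715220, p(59)=831820, p(60)=966467, p(61)=1121505, p(62)=1300156, p(63)=1505499, p(64)=1741630, p(65)=2012558, p(66)=2323520, p(67)=2679689, p(68)=3087735, p(69)=3554345, p(70)=4087968, p(71)=4697205, p(72)=5392783, p(73)=6185689, p(74)=7089500, p(75)=8118264, p(76)=9289091, p(77)=10619863, p(78)=12132164, p(79)=13848650, p(80)=15796476, p(81)=18004327, p(82)=20506255, p(83)=23338469, p(84)=26543660, p(85)=30167357, p(86)=34262962, p(87)=38887673, p(88)=44108109, p(89)=49995925, p(90)=56634173, p(91)=64112359, p(92)=72533807, p(93)=82010177, p(94)=92669720, p(95)=104651419, p(96)=118114304, p(97)=133230930, p(98)=150198136, p(99)=169229875, p(100)=190569292, p(101)=214481126, p(102)=241265379, p(103)=271248950, p(104)=304801365, p(105)=342325709, p(106)=384276336, p(107)=431149389, p(108)=483502844, p(109)=541946240, p(110)=607163746, p(111)=679903203, p(112)=761002156, p(113)=851376628, p(114)=952050665, p(115)=1064144451, p(116)=1188908248, p(117)=1327710076, p(118)=1482074143, p(119)=1653668665, p(120)=1844349560, p(121)=2056148051.
Final step: p(122) = p(121) + p(120) - p(117) - p(115) + p(110) + p(107) - p(100) - p(96) + p(87) + p(82) - p(71) - p(65) + p(52) + p(45) - p(30) - p(22) + p(5)
= 2056148051 + 1844349560 - 1327710076 - 1064144451 + 607163746 + 431149389 - 190569292 - 118114304 + 38887673 + 20506255 - 4697205 - 2012558 + 281589 + 89134 - 5604 - 1002 + 7
= 2291320912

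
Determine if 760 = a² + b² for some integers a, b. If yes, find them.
Not possible

Factorization: 760 = 2^3 × 5 × 19
By Fermat: n is sum of two squares iff every prime p ≡ 3 (mod 4) appears to even power.
Prime(s) ≡ 3 (mod 4) with odd exponent: [(19, 1)]
Therefore 760 cannot be expressed as a² + b².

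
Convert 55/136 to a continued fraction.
[0; 2, 2, 8, 1, 2]

Euclidean algorithm steps:
55 = 0 × 136 + 55
136 = 2 × 55 + 26
55 = 2 × 26 + 3
26 = 8 × 3 + 2
3 = 1 × 2 + 1
2 = 2 × 1 + 0
Continued fraction: [0; 2, 2, 8, 1, 2]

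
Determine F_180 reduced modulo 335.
205

Matrix identity: Q^n = [[F_(n+1), F_n], [F_n, F_(n-1)]] with Q = [[1,1],[1,0]].
n = 180 = 10110100₂. Square-and-multiply, entries mod 335:
Q^1 = [[1,1],[1,0]]
Q^2 = (Q^1)² = [[2,1],[1,1]]
Q^5 = (Q^2)²·Q = [[8,5],[5,3]]
Q^11 = (Q^5)²·Q = [[144,89],[89,55]]
Q^22 = (Q^11)² = [[182,291],[291,226]]
Q^45 = (Q^22)²·Q = [[23,220],[220,138]]
Q^90 = (Q^45)² = [[19,245],[245,109]]
Q^180 = (Q^90)² = [[86,205],[205,216]]
F_180 mod 335 = Q^180[0][1] = 205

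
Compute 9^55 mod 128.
121

Repeated squaring. Binary of 55 = 110111.
9^1 ≡ 9 (mod 128); 9^2 ≡ 81 (mod 128); 9^4 ≡ 33 (mod 128); 9^8 ≡ 65 (mod 128); 9^16 ≡ 1 (mod 128); 9^32 ≡ 1 (mod 128)
9^55 = 9^1 × 9^2 × 9^4 × 9^16 × 9^32 ≡ 121 (mod 128)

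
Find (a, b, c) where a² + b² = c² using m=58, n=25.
(2739, 2900, 3989)

Euclid's formula: a = m² - n², b = 2mn, c = m² + n²
m = 58, n = 25
a = 58² - 25² = 3364 - 625 = 2739
b = 2 × 58 × 25 = 2900
c = 58² + 25² = 3364 + 625 = 3989
Verification: 2739² + 2900² = 7502121 + 8410000 = 15912121 = 3989² ✓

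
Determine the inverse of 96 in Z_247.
229

gcd(96, 247) = 1, so the inverse exists.
Extended Euclidean algorithm on (247, 96):
247 = 2 × 96 + 55  ⟹  55 = (1)·247 + (-2)·96
96 = 1 × 55 + 41  ⟹  41 = (-1)·247 + (3)·96
55 = 1 × 41 + 14  ⟹  14 = (2)·247 + (-5)·96
41 = 2 × 14 + 13  ⟹  13 = (-5)·247 + (13)·96
14 = 1 × 13 + 1  ⟹  1 = (7)·247 + (-18)·96
So (-18)·96 ≡ 1 (mod 247), i.e. 96^(-1) ≡ -18 ≡ 229 (mod 247).
Check: 96 × 229 = 21984 ≡ 1 (mod 247)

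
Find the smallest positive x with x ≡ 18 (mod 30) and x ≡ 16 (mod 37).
978

Using Chinese Remainder Theorem:
M = 30 × 37 = 1110
M1 = 37, M2 = 30
y1 = 37^(-1) mod 30 = 13
y2 = 30^(-1) mod 37 = 21
x = (18×37×13 + 16×30×21) mod 1110 = 978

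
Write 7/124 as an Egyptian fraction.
1/18 + 1/1116

Greedy algorithm:
7/124: ceiling(124/7) = 18, use 1/18
1/1116: ceiling(1116/1) = 1116, use 1/1116
Result: 7/124 = 1/18 + 1/1116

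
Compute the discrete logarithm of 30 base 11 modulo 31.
15

Baby-step giant-step with step n = ⌈√31⌉ = 6.
Baby steps 11^j mod 31 (j:value) for j=0..5: 0:1, 1:11, 2:28, 3:29, 4:9, 5:6.
Giant-step multiplier: 11^(-6) ≡ 11^(30-6) = 11^24 ≡ 8 (mod 31).
Giant steps γ_i = 30·8^i mod 31: γ_0=30, γ_1=23, γ_2=29 (in table at j=3).
x = i·n + j = 2·6 + 3 = 15.
Check: 11^15 ≡ 30 (mod 31).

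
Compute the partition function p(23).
1255

p(n) counts ways to write n as a sum of positive integers (order ignored).
Euler's pentagonal recurrence: p(k) = p(k-1) + p(k-2) - p(k-5) - p(k-7) + p(k-12) + p(k-15) - ... (offsets j(3j∓1)/2, signs ++--, p(0)=1, p(<0)=0).
DP table for k = 0..22: p(0)=1, p(1)=1, p(2)=2, p(3)=3, p(4)=5, p(5)=7, p(6)=11, p(7)=15, p(8)=22, p(9)=30, p(10)=42, p(11)=56, p(12)=77, p(13)=101, p(14)=135, p(15)=176, p(16)=231, p(17)=297, p(18)=385, p(19)=490, p(20)=627, p(21)=792, p(22)=1002.
Final step: p(23) = p(22) + p(21) - p(18) - p(16) + p(11) + p(8) - p(1)
= 1002 + 792 - 385 - 231 + 56 + 22 - 1
= 1255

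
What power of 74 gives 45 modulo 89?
32

Baby-step giant-step with step n = ⌈√89⌉ = 10.
Baby steps 74^j mod 89 (j:value) for j=0..9: 0:1, 1:74, 2:47, 3:7, 4:73, 5:62, 6:49, 7:66, 8:78, 9:76.
Giant-step multiplier: 74^(-10) ≡ 74^(88-10) = 74^78 ≡ 21 (mod 89).
Giant steps γ_i = 45·21^i mod 89: γ_0=45, γ_1=55, γ_2=87, γ_3=47 (in table at j=2).
x = i·n + j = 3·10 + 2 = 32.
Check: 74^32 ≡ 45 (mod 89).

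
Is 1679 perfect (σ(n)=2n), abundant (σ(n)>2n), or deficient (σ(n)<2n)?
deficient

Proper divisors of 1679: sum = 1 + 23 + 73 = 97
Since 97 < 1679, 1679 is deficient.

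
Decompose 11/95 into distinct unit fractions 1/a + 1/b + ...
1/9 + 1/214 + 1/182970

Greedy algorithm:
11/95: ceiling(95/11) = 9, use 1/9
4/855: ceiling(855/4) = 214, use 1/214
1/182970: ceiling(182970/1) = 182970, use 1/182970
Result: 11/95 = 1/9 + 1/214 + 1/182970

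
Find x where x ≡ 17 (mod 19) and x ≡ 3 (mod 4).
55

Using Chinese Remainder Theorem:
M = 19 × 4 = 76
M1 = 4, M2 = 19
y1 = 4^(-1) mod 19 = 5
y2 = 19^(-1) mod 4 = 3
x = (17×4×5 + 3×19×3) mod 76 = 55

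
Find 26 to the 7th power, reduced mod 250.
176

Repeated squaring. Binary of 7 = 111.
26^1 ≡ 26 (mod 250); 26^2 ≡ 176 (mod 250); 26^4 ≡ 226 (mod 250)
26^7 = 26^1 × 26^2 × 26^4 ≡ 176 (mod 250)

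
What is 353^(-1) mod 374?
89

gcd(353, 374) = 1, so the inverse exists.
Extended Euclidean algorithm on (374, 353):
374 = 1 × 353 + 21  ⟹  21 = (1)·374 + (-1)·353
353 = 16 × 21 + 17  ⟹  17 = (-16)·374 + (17)·353
21 = 1 × 17 + 4  ⟹  4 = (17)·374 + (-18)·353
17 = 4 × 4 + 1  ⟹  1 = (-84)·374 + (89)·353
So (89)·353 ≡ 1 (mod 374), i.e. 353^(-1) ≡ 89 (mod 374).
Check: 353 × 89 = 31417 ≡ 1 (mod 374)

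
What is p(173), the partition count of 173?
362326859895

p(n) counts ways to write n as a sum of positive integers (order ignored).
Euler's pentagonal recurrence: p(k) = p(k-1) + p(k-2) - p(k-5) - p(k-7) + p(k-12) + p(k-15) - ... (offsets j(3j∓1)/2, signs ++--, p(0)=1, p(<0)=0).
DP table for k = 0..172: p(0)=1, p(1)=1, p(2)=2, p(3)=3, p(4)=5, p(5)=7, p(6)=11, p(7)=15, p(8)=22, p(9)=30, p(10)=42, p(11)=56, p(12)=77, p(13)=101, p(14)=135, p(15)=176, p(16)=231, p(17)=297, p(18)=385, p(19)=490, p(20)=627, p(21)=792, p(22)=1002, p(23)=1255, p(24)=1575, p(25)=1958, p(26)=2436, p(27)=3010, p(28)=3718, p(29)=4565, p(30)=5604, p(31)=6842, p(32)=8349, p(33)=10143, p(34)=12310, p(35)=14883, p(36)=17977, p(37)=21637, p(38)=26015, p(39)=31185, p(40)=37338, p(41)=44583, p(42)=53174, p(43)=63261, p(44)=75175, p(45)=89134, p(46)=105558, p(47)=124754, p(48)=147273, p(49)=173525, p(50)=204226, p(51)=239943, p(52)=281589, p(53)=329931, p(54)=386155, p(55)=451276, p(56)=526823, p(57)=614154, p(58)=715220, p(59)=831820, p(60)=966467, p(61)=1121505, p(62)=1300156, p(63)=1505499, p(64)=1741630, p(65)=2012558, p(66)=2323520, p(67)=2679689, p(68)=3087735, p(69)=3554345, p(70)=4087968, p(71)=4697205, p(72)=5392783, p(73)=6185689, p(74)=7089500, p(75)=8118264, p(76)=9289091, p(77)=10619863, p(78)=12132164, p(79)=13848650, p(80)=15796476, p(81)=18004327, p(82)=20506255, p(83)=23338469, p(84)=26543660, p(85)=30167357, p(86)=34262962, p(87)=38887673, p(88)=44108109, p(89)=49995925, p(90)=56634173, p(91)=64112359, p(92)=72533807, p(93)=82010177, p(94)=92669720, p(95)=104651419, p(96)=118114304, p(97)=133230930, p(98)=150198136, p(99)=169229875, p(100)=190569292, p(101)=214481126, p(102)=241265379, p(103)=271248950, p(104)=304801365, p(105)=342325709, p(106)=384276336, p(107)=431149389, p(108)=483502844, p(109)=541946240, p(110)=607163746, p(111)=679903203, p(112)=761002156, p(113)=851376628, p(114)=952050665, p(115)=1064144451, p(116)=1188908248, p(117)=1327710076, p(118)=1482074143, p(119)=1653668665, p(120)=1844349560, p(121)=2056148051, p(122)=2291320912, p(123)=2552338241, p(124)=2841940500, p(125)=3163127352, p(126)=3519222692, p(127)=3913864295, p(128)=4351078600, p(129)=4835271870, p(130)=5371315400, p(131)=5964539504, p(132)=6620830889, p(133)=7346629512, p(134)=8149040695, p(135)=9035836076, p(136)=10015581680, p(137)=11097645016, p(138)=12292341831, p(139)=13610949895, p(140)=15065878135, p(141)=16670689208, p(142)=18440293320, p(143)=20390982757, p(144)=22540654445, p(145)=24908858009, p(146)=27517052599, p(147)=30388671978, p(148)=33549419497, p(149)=37027355200, p(150)=40853235313, p(151)=45060624582, p(152)=49686288421, p(153)=54770336324, p(154)=60356673280, p(155)=66493182097, p(156)=73232243759, p(157)=80630964769, p(158)=88751778802, p(159)=97662728555, p(160)=107438159466, p(161)=118159068427, p(162)=129913904637, p(163)=142798995930, p(164)=156919475295, p(165)=172389800255, p(166)=189334822579, p(167)=207890420102, p(168)=228204732751, p(169)=250438925115, p(170)=274768617130, p(171)=301384802048, p(172)=330495499613.
Final step: p(173) = p(172) + p(171) - p(168) - p(166) + p(161) + p(158) - p(151) - p(147) + p(138) + p(133) - p(122) - p(116) + p(103) + p(96) - p(81) - p(73) + p(56) + p(47) - p(28) - p(18)
= 330495499613 + 301384802048 - 228204732751 - 189334822579 + 118159068427 + 88751778802 - 45060624582 - 30388671978 + 12292341831 + 7346629512 - 2291320912 - 1188908248 + 271248950 + 118114304 - 18004327 - 6185689 + 526823 + 124754 - 3718 - 385
= 362326859895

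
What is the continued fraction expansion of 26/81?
[0; 3, 8, 1, 2]

Euclidean algorithm steps:
26 = 0 × 81 + 26
81 = 3 × 26 + 3
26 = 8 × 3 + 2
3 = 1 × 2 + 1
2 = 2 × 1 + 0
Continued fraction: [0; 3, 8, 1, 2]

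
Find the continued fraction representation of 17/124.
[0; 7, 3, 2, 2]

Euclidean algorithm steps:
17 = 0 × 124 + 17
124 = 7 × 17 + 5
17 = 3 × 5 + 2
5 = 2 × 2 + 1
2 = 2 × 1 + 0
Continued fraction: [0; 7, 3, 2, 2]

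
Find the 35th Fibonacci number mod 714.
443

Matrix identity: Q^n = [[F_(n+1), F_n], [F_n, F_(n-1)]] with Q = [[1,1],[1,0]].
n = 35 = 100011₂. Square-and-multiply, entries mod 714:
Q^1 = [[1,1],[1,0]]
Q^2 = (Q^1)² = [[2,1],[1,1]]
Q^4 = (Q^2)² = [[5,3],[3,2]]
Q^8 = (Q^4)² = [[34,21],[21,13]]
Q^17 = (Q^8)²·Q = [[442,169],[169,273]]
Q^35 = (Q^17)²·Q = [[612,443],[443,169]]
F_35 mod 714 = Q^35[0][1] = 443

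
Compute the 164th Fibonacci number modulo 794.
19

Matrix identity: Q^n = [[F_(n+1), F_n], [F_n, F_(n-1)]] with Q = [[1,1],[1,0]].
n = 164 = 10100100₂. Square-and-multiply, entries mod 794:
Q^1 = [[1,1],[1,0]]
Q^2 = (Q^1)² = [[2,1],[1,1]]
Q^5 = (Q^2)²·Q = [[8,5],[5,3]]
Q^10 = (Q^5)² = [[89,55],[55,34]]
Q^20 = (Q^10)² = [[624,413],[413,211]]
Q^41 = (Q^20)²·Q = [[434,175],[175,259]]
Q^82 = (Q^41)² = [[631,587],[587,44]]
Q^164 = (Q^82)² = [[340,19],[19,321]]
F_164 mod 794 = Q^164[0][1] = 19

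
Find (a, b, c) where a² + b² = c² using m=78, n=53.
(3275, 8268, 8893)

Euclid's formula: a = m² - n², b = 2mn, c = m² + n²
m = 78, n = 53
a = 78² - 53² = 6084 - 2809 = 3275
b = 2 × 78 × 53 = 8268
c = 78² + 53² = 6084 + 2809 = 8893
Verification: 3275² + 8268² = 10725625 + 68359824 = 79085449 = 8893² ✓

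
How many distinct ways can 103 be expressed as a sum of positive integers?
271248950

p(n) counts ways to write n as a sum of positive integers (order ignored).
Euler's pentagonal recurrence: p(k) = p(k-1) + p(k-2) - p(k-5) - p(k-7) + p(k-12) + p(k-15) - ... (offsets j(3j∓1)/2, signs ++--, p(0)=1, p(<0)=0).
DP table for k = 0..102: p(0)=1, p(1)=1, p(2)=2, p(3)=3, p(4)=5, p(5)=7, p(6)=11, p(7)=15, p(8)=22, p(9)=30, p(10)=42, p(11)=56, p(12)=77, p(13)=101, p(14)=135, p(15)=176, p(16)=231, p(17)=297, p(18)=385, p(19)=490, p(20)=627, p(21)=792, p(22)=1002, p(23)=1255, p(24)=1575, p(25)=1958, p(26)=2436, p(27)=3010, p(28)=3718, p(29)=4565, p(30)=5604, p(31)=6842, p(32)=8349, p(33)=10143, p(34)=12310, p(35)=14883, p(36)=17977, p(37)=21637, p(38)=26015, p(39)=31185, p(40)=37338, p(41)=44583, p(42)=53174, p(43)=63261, p(44)=75175, p(45)=89134, p(46)=105558, p(47)=124754, p(48)=147273, p(49)=173525, p(50)=204226, p(51)=239943, p(52)=281589, p(53)=329931, p(54)=386155, p(55)=451276, p(56)=526823, p(57)=614154, p(58)=715220, p(59)=831820, p(60)=966467, p(61)=1121505, p(62)=1300156, p(63)=1505499, p(64)=1741630, p(65)=2012558, p(66)=2323520, p(67)=2679689, p(68)=3087735, p(69)=3554345, p(70)=4087968, p(71)=4697205, p(72)=5392783, p(73)=6185689, p(74)=7089500, p(75)=8118264, p(76)=9289091, p(77)=10619863, p(78)=12132164, p(79)=13848650, p(80)=15796476, p(81)=18004327, p(82)=20506255, p(83)=23338469, p(84)=26543660, p(85)=30167357, p(86)=34262962, p(87)=38887673, p(88)=44108109, p(89)=49995925, p(90)=56634173, p(91)=64112359, p(92)=72533807, p(93)=82010177, p(94)=92669720, p(95)=104651419, p(96)=118114304, p(97)=133230930, p(98)=150198136, p(99)=169229875, p(100)=190569292, p(101)=214481126, p(102)=241265379.
Final step: p(103) = p(102) + p(101) - p(98) - p(96) + p(91) + p(88) - p(81) - p(77) + p(68) + p(63) - p(52) - p(46) + p(33) + p(26) - p(11) - p(3)
= 241265379 + 214481126 - 150198136 - 118114304 + 64112359 + 44108109 - 18004327 - 10619863 + 3087735 + 1505499 - 281589 - 105558 + 10143 + 2436 - 56 - 3
= 271248950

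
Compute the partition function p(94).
92669720

p(n) counts ways to write n as a sum of positive integers (order ignored).
Euler's pentagonal recurrence: p(k) = p(k-1) + p(k-2) - p(k-5) - p(k-7) + p(k-12) + p(k-15) - ... (offsets j(3j∓1)/2, signs ++--, p(0)=1, p(<0)=0).
DP table for k = 0..93: p(0)=1, p(1)=1, p(2)=2, p(3)=3, p(4)=5, p(5)=7, p(6)=11, p(7)=15, p(8)=22, p(9)=30, p(10)=42, p(11)=56, p(12)=77, p(13)=101, p(14)=135, p(15)=176, p(16)=231, p(17)=297, p(18)=385, p(19)=490, p(20)=627, p(21)=792, p(22)=1002, p(23)=1255, p(24)=1575, p(25)=1958, p(26)=2436, p(27)=3010, p(28)=3718, p(29)=4565, p(30)=5604, p(31)=6842, p(32)=8349, p(33)=10143, p(34)=12310, p(35)=14883, p(36)=17977, p(37)=21637, p(38)=26015, p(39)=31185, p(40)=37338, p(41)=44583, p(42)=53174, p(43)=63261, p(44)=75175, p(45)=89134, p(46)=105558, p(47)=124754, p(48)=147273, p(49)=173525, p(50)=204226, p(51)=239943, p(52)=281589, p(53)=329931, p(54)=386155, p(55)=451276, p(56)=526823, p(57)=614154, p(58)=715220, p(59)=831820, p(60)=966467, p(61)=1121505, p(62)=1300156, p(63)=1505499, p(64)=1741630, p(65)=2012558, p(66)=2323520, p(67)=2679689, p(68)=3087735, p(69)=3554345, p(70)=4087968, p(71)=4697205, p(72)=5392783, p(73)=6185689, p(74)=7089500, p(75)=8118264, p(76)=9289091, p(77)=10619863, p(78)=12132164, p(79)=13848650, p(80)=15796476, p(81)=18004327, p(82)=20506255, p(83)=23338469, p(84)=26543660, p(85)=30167357, p(86)=34262962, p(87)=38887673, p(88)=44108109, p(89)=49995925, p(90)=56634173, p(91)=64112359, p(92)=72533807, p(93)=82010177.
Final step: p(94) = p(93) + p(92) - p(89) - p(87) + p(82) + p(79) - p(72) - p(68) + p(59) + p(54) - p(43) - p(37) + p(24) + p(17) - p(2)
= 82010177 + 72533807 - 49995925 - 38887673 + 20506255 + 13848650 - 5392783 - 3087735 + 831820 + 386155 - 63261 - 21637 + 1575 + 297 - 2
= 92669720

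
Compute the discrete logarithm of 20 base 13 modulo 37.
35

Baby-step giant-step with step n = ⌈√37⌉ = 7.
Baby steps 13^j mod 37 (j:value) for j=0..6: 0:1, 1:13, 2:21, 3:14, 4:34, 5:35, 6:11.
Giant-step multiplier: 13^(-7) ≡ 13^(36-7) = 13^29 ≡ 22 (mod 37).
Giant steps γ_i = 20·22^i mod 37: γ_0=20, γ_1=33, γ_2=23, γ_3=25, γ_4=32, γ_5=1 (in table at j=0).
x = i·n + j = 5·7 + 0 = 35.
Check: 13^35 ≡ 20 (mod 37).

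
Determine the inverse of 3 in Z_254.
85

gcd(3, 254) = 1, so the inverse exists.
Extended Euclidean algorithm on (254, 3):
254 = 84 × 3 + 2  ⟹  2 = (1)·254 + (-84)·3
3 = 1 × 2 + 1  ⟹  1 = (-1)·254 + (85)·3
So (85)·3 ≡ 1 (mod 254), i.e. 3^(-1) ≡ 85 (mod 254).
Check: 3 × 85 = 255 ≡ 1 (mod 254)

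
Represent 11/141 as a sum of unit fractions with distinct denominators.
1/13 + 1/917 + 1/1680861

Greedy algorithm:
11/141: ceiling(141/11) = 13, use 1/13
2/1833: ceiling(1833/2) = 917, use 1/917
1/1680861: ceiling(1680861/1) = 1680861, use 1/1680861
Result: 11/141 = 1/13 + 1/917 + 1/1680861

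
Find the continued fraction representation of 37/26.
[1; 2, 2, 1, 3]

Euclidean algorithm steps:
37 = 1 × 26 + 11
26 = 2 × 11 + 4
11 = 2 × 4 + 3
4 = 1 × 3 + 1
3 = 3 × 1 + 0
Continued fraction: [1; 2, 2, 1, 3]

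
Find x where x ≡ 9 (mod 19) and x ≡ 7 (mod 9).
142

Using Chinese Remainder Theorem:
M = 19 × 9 = 171
M1 = 9, M2 = 19
y1 = 9^(-1) mod 19 = 17
y2 = 19^(-1) mod 9 = 1
x = (9×9×17 + 7×19×1) mod 171 = 142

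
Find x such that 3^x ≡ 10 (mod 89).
86

Baby-step giant-step with step n = ⌈√89⌉ = 10.
Baby steps 3^j mod 89 (j:value) for j=0..9: 0:1, 1:3, 2:9, 3:27, 4:81, 5:65, 6:17, 7:51, 8:64, 9:14.
Giant-step multiplier: 3^(-10) ≡ 3^(88-10) = 3^78 ≡ 53 (mod 89).
Giant steps γ_i = 10·53^i mod 89: γ_0=10, γ_1=85, γ_2=55, γ_3=67, γ_4=80, γ_5=57, γ_6=84, γ_7=2, γ_8=17 (in table at j=6).
x = i·n + j = 8·10 + 6 = 86.
Check: 3^86 ≡ 10 (mod 89).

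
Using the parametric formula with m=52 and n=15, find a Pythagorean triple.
(2479, 1560, 2929)

Euclid's formula: a = m² - n², b = 2mn, c = m² + n²
m = 52, n = 15
a = 52² - 15² = 2704 - 225 = 2479
b = 2 × 52 × 15 = 1560
c = 52² + 15² = 2704 + 225 = 2929
Verification: 2479² + 1560² = 6145441 + 2433600 = 8579041 = 2929² ✓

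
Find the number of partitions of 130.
5371315400

p(n) counts ways to write n as a sum of positive integers (order ignored).
Euler's pentagonal recurrence: p(k) = p(k-1) + p(k-2) - p(k-5) - p(k-7) + p(k-12) + p(k-15) - ... (offsets j(3j∓1)/2, signs ++--, p(0)=1, p(<0)=0).
DP table for k = 0..129: p(0)=1, p(1)=1, p(2)=2, p(3)=3, p(4)=5, p(5)=7, p(6)=11, p(7)=15, p(8)=22, p(9)=30, p(10)=42, p(11)=56, p(12)=77, p(13)=101, p(14)=135, p(15)=176, p(16)=231, p(17)=297, p(18)=385, p(19)=490, p(20)=627, p(21)=792, p(22)=1002, p(23)=1255, p(24)=1575, p(25)=1958, p(26)=2436, p(27)=3010, p(28)=3718, p(29)=4565, p(30)=5604, p(31)=6842, p(32)=8349, p(33)=10143, p(34)=12310, p(35)=14883, p(36)=17977, p(37)=21637, p(38)=26015, p(39)=31185, p(40)=37338, p(41)=44583, p(42)=53174, p(43)=63261, p(44)=75175, p(45)=89134, p(46)=105558, p(47)=124754, p(48)=147273, p(49)=173525, p(50)=204226, p(51)=239943, p(52)=281589, p(53)=329931, p(54)=386155, p(55)=451276, p(56)=526823, p(57)=614154, p(58)=715220, p(59)=831820, p(60)=966467, p(61)=1121505, p(62)=1300156, p(63)=1505499, p(64)=1741630, p(65)=2012558, p(66)=2323520, p(67)=2679689, p(68)=3087735, p(69)=3554345, p(70)=4087968, p(71)=4697205, p(72)=5392783, p(73)=6185689, p(74)=7089500, p(75)=8118264, p(76)=9289091, p(77)=10619863, p(78)=12132164, p(79)=13848650, p(80)=15796476, p(81)=18004327, p(82)=20506255, p(83)=23338469, p(84)=26543660, p(85)=30167357, p(86)=34262962, p(87)=38887673, p(88)=44108109, p(89)=49995925, p(90)=56634173, p(91)=64112359, p(92)=72533807, p(93)=82010177, p(94)=92669720, p(95)=104651419, p(96)=118114304, p(97)=133230930, p(98)=150198136, p(99)=169229875, p(100)=190569292, p(101)=214481126, p(102)=241265379, p(103)=271248950, p(104)=304801365, p(105)=342325709, p(106)=384276336, p(107)=431149389, p(108)=483502844, p(109)=541946240, p(110)=607163746, p(111)=679903203, p(112)=761002156, p(113)=851376628, p(114)=952050665, p(115)=1064144451, p(116)=1188908248, p(117)=1327710076, p(118)=1482074143, p(119)=1653668665, p(120)=1844349560, p(121)=2056148051, p(122)=2291320912, p(123)=2552338241, p(124)=2841940500, p(125)=3163127352, p(126)=3519222692, p(127)=3913864295, p(128)=4351078600, p(129)=4835271870.
Final step: p(130) = p(129) + p(128) - p(125) - p(123) + p(118) + p(115) - p(108) - p(104) + p(95) + p(90) - p(79) - p(73) + p(60) + p(53) - p(38) - p(30) + p(13) + p(4)
= 4835271870 + 4351078600 - 3163127352 - 2552338241 + 1482074143 + 1064144451 - 483502844 - 304801365 + 104651419 + 56634173 - 13848650 - 6185689 + 966467 + 329931 - 26015 - 5604 + 101 + 5
= 5371315400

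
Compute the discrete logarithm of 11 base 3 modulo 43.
30

Baby-step giant-step with step n = ⌈√43⌉ = 7.
Baby steps 3^j mod 43 (j:value) for j=0..6: 0:1, 1:3, 2:9, 3:27, 4:38, 5:28, 6:41.
Giant-step multiplier: 3^(-7) ≡ 3^(42-7) = 3^35 ≡ 7 (mod 43).
Giant steps γ_i = 11·7^i mod 43: γ_0=11, γ_1=34, γ_2=23, γ_3=32, γ_4=9 (in table at j=2).
x = i·n + j = 4·7 + 2 = 30.
Check: 3^30 ≡ 11 (mod 43).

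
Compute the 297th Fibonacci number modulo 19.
15

Matrix identity: Q^n = [[F_(n+1), F_n], [F_n, F_(n-1)]] with Q = [[1,1],[1,0]].
n = 297 = 100101001₂. Square-and-multiply, entries mod 19:
Q^1 = [[1,1],[1,0]]
Q^2 = (Q^1)² = [[2,1],[1,1]]
Q^4 = (Q^2)² = [[5,3],[3,2]]
Q^9 = (Q^4)²·Q = [[17,15],[15,2]]
Q^18 = (Q^9)² = [[1,0],[0,1]]
Q^37 = (Q^18)²·Q = [[1,1],[1,0]]
Q^74 = (Q^37)² = [[2,1],[1,1]]
Q^148 = (Q^74)² = [[5,3],[3,2]]
Q^297 = (Q^148)²·Q = [[17,15],[15,2]]
F_297 mod 19 = Q^297[0][1] = 15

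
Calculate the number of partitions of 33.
10143

p(n) counts ways to write n as a sum of positive integers (order ignored).
Euler's pentagonal recurrence: p(k) = p(k-1) + p(k-2) - p(k-5) - p(k-7) + p(k-12) + p(k-15) - ... (offsets j(3j∓1)/2, signs ++--, p(0)=1, p(<0)=0).
DP table for k = 0..32: p(0)=1, p(1)=1, p(2)=2, p(3)=3, p(4)=5, p(5)=7, p(6)=11, p(7)=15, p(8)=22, p(9)=30, p(10)=42, p(11)=56, p(12)=77, p(13)=101, p(14)=135, p(15)=176, p(16)=231, p(17)=297, p(18)=385, p(19)=490, p(20)=627, p(21)=792, p(22)=1002, p(23)=1255, p(24)=1575, p(25)=1958, p(26)=2436, p(27)=3010, p(28)=3718, p(29)=4565, p(30)=5604, p(31)=6842, p(32)=8349.
Final step: p(33) = p(32) + p(31) - p(28) - p(26) + p(21) + p(18) - p(11) - p(7)
= 8349 + 6842 - 3718 - 2436 + 792 + 385 - 56 - 15
= 10143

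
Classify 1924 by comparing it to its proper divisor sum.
deficient

Proper divisors of 1924: sum = 1 + 2 + 4 + 13 + 26 + 37 + 52 + 74 + 148 + 481 + 962 = 1800
Since 1800 < 1924, 1924 is deficient.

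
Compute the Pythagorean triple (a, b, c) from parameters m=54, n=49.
(515, 5292, 5317)

Euclid's formula: a = m² - n², b = 2mn, c = m² + n²
m = 54, n = 49
a = 54² - 49² = 2916 - 2401 = 515
b = 2 × 54 × 49 = 5292
c = 54² + 49² = 2916 + 2401 = 5317
Verification: 515² + 5292² = 265225 + 28005264 = 28270489 = 5317² ✓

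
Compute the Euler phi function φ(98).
42

98 = 2 × 7^2
φ(n) = n × ∏(1 - 1/p) for each prime p dividing n
φ(98) = 98 × (1 - 1/2) × (1 - 1/7) = 42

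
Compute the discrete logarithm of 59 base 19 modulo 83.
74

Baby-step giant-step with step n = ⌈√83⌉ = 10.
Baby steps 19^j mod 83 (j:value) for j=0..9: 0:1, 1:19, 2:29, 3:53, 4:11, 5:43, 6:70, 7:2, 8:38, 9:58.
Giant-step multiplier: 19^(-10) ≡ 19^(82-10) = 19^72 ≡ 65 (mod 83).
Giant steps γ_i = 59·65^i mod 83: γ_0=59, γ_1=17, γ_2=26, γ_3=30, γ_4=41, γ_5=9, γ_6=4, γ_7=11 (in table at j=4).
x = i·n + j = 7·10 + 4 = 74.
Check: 19^74 ≡ 59 (mod 83).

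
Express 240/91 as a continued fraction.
[2; 1, 1, 1, 3, 8]

Euclidean algorithm steps:
240 = 2 × 91 + 58
91 = 1 × 58 + 33
58 = 1 × 33 + 25
33 = 1 × 25 + 8
25 = 3 × 8 + 1
8 = 8 × 1 + 0
Continued fraction: [2; 1, 1, 1, 3, 8]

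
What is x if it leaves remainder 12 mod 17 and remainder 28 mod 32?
284

Using Chinese Remainder Theorem:
M = 17 × 32 = 544
M1 = 32, M2 = 17
y1 = 32^(-1) mod 17 = 8
y2 = 17^(-1) mod 32 = 17
x = (12×32×8 + 28×17×17) mod 544 = 284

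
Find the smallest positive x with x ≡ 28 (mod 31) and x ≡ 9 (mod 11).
152

Using Chinese Remainder Theorem:
M = 31 × 11 = 341
M1 = 11, M2 = 31
y1 = 11^(-1) mod 31 = 17
y2 = 31^(-1) mod 11 = 5
x = (28×11×17 + 9×31×5) mod 341 = 152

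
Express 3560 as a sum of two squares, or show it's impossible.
14² + 58² (a=14, b=58)

Factorization: 3560 = 2^3 × 5 × 89
By Fermat: n is sum of two squares iff every prime p ≡ 3 (mod 4) appears to even power.
All primes ≡ 3 (mod 4) appear to even power.
Search a = 0, 1, 2, … for 3560 - a² a perfect square: first hit at a = 14: 3560 - 196 = 3364 = 58².
3560 = 14² + 58² = 196 + 3364 ✓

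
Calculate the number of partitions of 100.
190569292

p(n) counts ways to write n as a sum of positive integers (order ignored).
Euler's pentagonal recurrence: p(k) = p(k-1) + p(k-2) - p(k-5) - p(k-7) + p(k-12) + p(k-15) - ... (offsets j(3j∓1)/2, signs ++--, p(0)=1, p(<0)=0).
DP table for k = 0..99: p(0)=1, p(1)=1, p(2)=2, p(3)=3, p(4)=5, p(5)=7, p(6)=11, p(7)=15, p(8)=22, p(9)=30, p(10)=42, p(11)=56, p(12)=77, p(13)=101, p(14)=135, p(15)=176, p(16)=231, p(17)=297, p(18)=385, p(19)=490, p(20)=627, p(21)=792, p(22)=1002, p(23)=1255, p(24)=1575, p(25)=1958, p(26)=2436, p(27)=3010, p(28)=3718, p(29)=4565, p(30)=5604, p(31)=6842, p(32)=8349, p(33)=10143, p(34)=12310, p(35)=14883, p(36)=17977, p(37)=21637, p(38)=26015, p(39)=31185, p(40)=37338, p(41)=44583, p(42)=53174, p(43)=63261, p(44)=75175, p(45)=89134, p(46)=105558, p(47)=124754, p(48)=147273, p(49)=173525, p(50)=204226, p(51)=239943, p(52)=281589, p(53)=329931, p(54)=386155, p(55)=451276, p(56)=526823, p(57)=614154, p(58)=715220, p(59)=831820, p(60)=966467, p(61)=1121505, p(62)=1300156, p(63)=1505499, p(64)=1741630, p(65)=2012558, p(66)=2323520, p(67)=2679689, p(68)=3087735, p(69)=3554345, p(70)=4087968, p(71)=4697205, p(72)=5392783, p(73)=6185689, p(74)=7089500, p(75)=8118264, p(76)=9289091, p(77)=10619863, p(78)=12132164, p(79)=13848650, p(80)=15796476, p(81)=18004327, p(82)=20506255, p(83)=23338469, p(84)=26543660, p(85)=30167357, p(86)=34262962, p(87)=38887673, p(88)=44108109, p(89)=49995925, p(90)=56634173, p(91)=64112359, p(92)=72533807, p(93)=82010177, p(94)=92669720, p(95)=104651419, p(96)=118114304, p(97)=133230930, p(98)=150198136, p(99)=169229875.
Final step: p(100) = p(99) + p(98) - p(95) - p(93) + p(88) + p(85) - p(78) - p(74) + p(65) + p(60) - p(49) - p(43) + p(30) + p(23) - p(8) - p(0)
= 169229875 + 150198136 - 104651419 - 82010177 + 44108109 + 30167357 - 12132164 - 7089500 + 2012558 + 966467 - 173525 - 63261 + 5604 + 1255 - 22 - 1
= 190569292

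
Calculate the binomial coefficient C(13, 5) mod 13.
0

Using Lucas' theorem:
Write n=13 and k=5 in base 13:
n in base 13: [1, 0]
k in base 13: [0, 5]
C(13,5) mod 13 = ∏ C(n_i, k_i) mod 13
Digit binomials (mod 13): C(1,0) = 1; C(0,5) = 0 (k_i > n_i)
Product: 1 × 0 = 0 ≡ 0 (mod 13)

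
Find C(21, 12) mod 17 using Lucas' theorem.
0

Using Lucas' theorem:
Write n=21 and k=12 in base 17:
n in base 17: [1, 4]
k in base 17: [0, 12]
C(21,12) mod 17 = ∏ C(n_i, k_i) mod 17
Digit binomials (mod 17): C(1,0) = 1; C(4,12) = 0 (k_i > n_i)
Product: 1 × 0 = 0 ≡ 0 (mod 17)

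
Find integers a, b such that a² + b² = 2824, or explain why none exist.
18² + 50² (a=18, b=50)

Factorization: 2824 = 2^3 × 353
By Fermat: n is sum of two squares iff every prime p ≡ 3 (mod 4) appears to even power.
All primes ≡ 3 (mod 4) appear to even power.
Search a = 0, 1, 2, … for 2824 - a² a perfect square: first hit at a = 18: 2824 - 324 = 2500 = 50².
2824 = 18² + 50² = 324 + 2500 ✓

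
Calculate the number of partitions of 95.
104651419

p(n) counts ways to write n as a sum of positive integers (order ignored).
Euler's pentagonal recurrence: p(k) = p(k-1) + p(k-2) - p(k-5) - p(k-7) + p(k-12) + p(k-15) - ... (offsets j(3j∓1)/2, signs ++--, p(0)=1, p(<0)=0).
DP table for k = 0..94: p(0)=1, p(1)=1, p(2)=2, p(3)=3, p(4)=5, p(5)=7, p(6)=11, p(7)=15, p(8)=22, p(9)=30, p(10)=42, p(11)=56, p(12)=77, p(13)=101, p(14)=135, p(15)=176, p(16)=231, p(17)=297, p(18)=385, p(19)=490, p(20)=627, p(21)=792, p(22)=1002, p(23)=1255, p(24)=1575, p(25)=1958, p(26)=2436, p(27)=3010, p(28)=3718, p(29)=4565, p(30)=5604, p(31)=6842, p(32)=8349, p(33)=10143, p(34)=12310, p(35)=14883, p(36)=17977, p(37)=21637, p(38)=26015, p(39)=31185, p(40)=37338, p(41)=44583, p(42)=53174, p(43)=63261, p(44)=75175, p(45)=89134, p(46)=105558, p(47)=124754, p(48)=147273, p(49)=173525, p(50)=204226, p(51)=239943, p(52)=281589, p(53)=329931, p(54)=386155, p(55)=451276, p(56)=526823, p(57)=614154, p(58)=715220, p(59)=831820, p(60)=966467, p(61)=1121505, p(62)=1300156, p(63)=1505499, p(64)=1741630, p(65)=2012558, p(66)=2323520, p(67)=2679689, p(68)=3087735, p(69)=3554345, p(70)=4087968, p(71)=4697205, p(72)=5392783, p(73)=6185689, p(74)=7089500, p(75)=8118264, p(76)=9289091, p(77)=10619863, p(78)=12132164, p(79)=13848650, p(80)=15796476, p(81)=18004327, p(82)=20506255, p(83)=23338469, p(84)=26543660, p(85)=30167357, p(86)=34262962, p(87)=38887673, p(88)=44108109, p(89)=49995925, p(90)=56634173, p(91)=64112359, p(92)=72533807, p(93)=82010177, p(94)=92669720.
Final step: p(95) = p(94) + p(93) - p(90) - p(88) + p(83) + p(80) - p(73) - p(69) + p(60) + p(55) - p(44) - p(38) + p(25) + p(18) - p(3)
= 92669720 + 82010177 - 56634173 - 44108109 + 23338469 + 15796476 - 6185689 - 3554345 + 966467 + 451276 - 75175 - 26015 + 1958 + 385 - 3
= 104651419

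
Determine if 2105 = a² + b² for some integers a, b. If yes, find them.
13² + 44² (a=13, b=44)

Factorization: 2105 = 5 × 421
By Fermat: n is sum of two squares iff every prime p ≡ 3 (mod 4) appears to even power.
All primes ≡ 3 (mod 4) appear to even power.
Search a = 0, 1, 2, … for 2105 - a² a perfect square: first hit at a = 13: 2105 - 169 = 1936 = 44².
2105 = 13² + 44² = 169 + 1936 ✓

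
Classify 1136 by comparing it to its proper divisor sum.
deficient

Proper divisors of 1136: sum = 1 + 2 + 4 + 8 + 16 + 71 + 142 + 284 + 568 = 1096
Since 1096 < 1136, 1136 is deficient.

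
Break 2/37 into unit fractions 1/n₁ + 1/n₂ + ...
1/19 + 1/703

Greedy algorithm:
2/37: ceiling(37/2) = 19, use 1/19
1/703: ceiling(703/1) = 703, use 1/703
Result: 2/37 = 1/19 + 1/703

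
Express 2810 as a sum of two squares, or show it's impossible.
1² + 53² (a=1, b=53)

Factorization: 2810 = 2 × 5 × 281
By Fermat: n is sum of two squares iff every prime p ≡ 3 (mod 4) appears to even power.
All primes ≡ 3 (mod 4) appear to even power.
Search a = 0, 1, 2, … for 2810 - a² a perfect square: first hit at a = 1: 2810 - 1 = 2809 = 53².
2810 = 1² + 53² = 1 + 2809 ✓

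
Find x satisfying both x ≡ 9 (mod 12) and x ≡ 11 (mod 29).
69

Using Chinese Remainder Theorem:
M = 12 × 29 = 348
M1 = 29, M2 = 12
y1 = 29^(-1) mod 12 = 5
y2 = 12^(-1) mod 29 = 17
x = (9×29×5 + 11×12×17) mod 348 = 69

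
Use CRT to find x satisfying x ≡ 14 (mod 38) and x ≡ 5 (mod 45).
1040

Using Chinese Remainder Theorem:
M = 38 × 45 = 1710
M1 = 45, M2 = 38
y1 = 45^(-1) mod 38 = 11
y2 = 38^(-1) mod 45 = 32
x = (14×45×11 + 5×38×32) mod 1710 = 1040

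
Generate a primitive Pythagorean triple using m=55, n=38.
(1581, 4180, 4469)

Euclid's formula: a = m² - n², b = 2mn, c = m² + n²
m = 55, n = 38
a = 55² - 38² = 3025 - 1444 = 1581
b = 2 × 55 × 38 = 4180
c = 55² + 38² = 3025 + 1444 = 4469
Verification: 1581² + 4180² = 2499561 + 17472400 = 19971961 = 4469² ✓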